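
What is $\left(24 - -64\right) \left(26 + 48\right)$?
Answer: $6512$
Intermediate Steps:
$\left(24 - -64\right) \left(26 + 48\right) = \left(24 + 64\right) 74 = 88 \cdot 74 = 6512$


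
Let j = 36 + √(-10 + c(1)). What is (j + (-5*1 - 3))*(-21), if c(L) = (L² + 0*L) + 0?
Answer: -588 - 63*I ≈ -588.0 - 63.0*I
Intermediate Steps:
c(L) = L² (c(L) = (L² + 0) + 0 = L² + 0 = L²)
j = 36 + 3*I (j = 36 + √(-10 + 1²) = 36 + √(-10 + 1) = 36 + √(-9) = 36 + 3*I ≈ 36.0 + 3.0*I)
(j + (-5*1 - 3))*(-21) = ((36 + 3*I) + (-5*1 - 3))*(-21) = ((36 + 3*I) + (-5 - 3))*(-21) = ((36 + 3*I) - 8)*(-21) = (28 + 3*I)*(-21) = -588 - 63*I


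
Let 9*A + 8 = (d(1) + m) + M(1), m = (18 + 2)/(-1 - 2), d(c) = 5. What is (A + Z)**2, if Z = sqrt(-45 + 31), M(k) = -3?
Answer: (38 - 27*I*sqrt(14))**2/729 ≈ -12.019 - 10.532*I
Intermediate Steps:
Z = I*sqrt(14) (Z = sqrt(-14) = I*sqrt(14) ≈ 3.7417*I)
m = -20/3 (m = 20/(-3) = 20*(-1/3) = -20/3 ≈ -6.6667)
A = -38/27 (A = -8/9 + ((5 - 20/3) - 3)/9 = -8/9 + (-5/3 - 3)/9 = -8/9 + (1/9)*(-14/3) = -8/9 - 14/27 = -38/27 ≈ -1.4074)
(A + Z)**2 = (-38/27 + I*sqrt(14))**2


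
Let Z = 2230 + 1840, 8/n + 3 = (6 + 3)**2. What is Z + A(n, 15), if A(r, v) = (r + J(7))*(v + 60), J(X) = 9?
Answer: 61785/13 ≈ 4752.7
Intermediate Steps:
n = 4/39 (n = 8/(-3 + (6 + 3)**2) = 8/(-3 + 9**2) = 8/(-3 + 81) = 8/78 = 8*(1/78) = 4/39 ≈ 0.10256)
A(r, v) = (9 + r)*(60 + v) (A(r, v) = (r + 9)*(v + 60) = (9 + r)*(60 + v))
Z = 4070
Z + A(n, 15) = 4070 + (540 + 9*15 + 60*(4/39) + (4/39)*15) = 4070 + (540 + 135 + 80/13 + 20/13) = 4070 + 8875/13 = 61785/13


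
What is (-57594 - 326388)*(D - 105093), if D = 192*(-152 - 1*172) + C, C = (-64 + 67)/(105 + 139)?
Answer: 7837349279031/122 ≈ 6.4241e+10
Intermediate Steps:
C = 3/244 ≈ 0.012295
D = -15178749/244 (D = 192*(-152 - 1*172) + 3/244 = 192*(-152 - 172) + 3/244 = 192*(-324) + 3/244 = -62208 + 3/244 = -15178749/244 ≈ -62208.)
(-57594 - 326388)*(D - 105093) = (-57594 - 326388)*(-15178749/244 - 105093) = -383982*(-40821441/244) = 7837349279031/122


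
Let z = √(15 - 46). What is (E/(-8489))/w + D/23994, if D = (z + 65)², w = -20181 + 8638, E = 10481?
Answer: 22845297964/130618706491 + 65*I*√31/11997 ≈ 0.1749 + 0.030166*I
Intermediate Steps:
z = I*√31 (z = √(-31) = I*√31 ≈ 5.5678*I)
w = -11543
D = (65 + I*√31)² (D = (I*√31 + 65)² = (65 + I*√31)² ≈ 4194.0 + 723.81*I)
(E/(-8489))/w + D/23994 = (10481/(-8489))/(-11543) + (65 + I*√31)²/23994 = (10481*(-1/8489))*(-1/11543) + (65 + I*√31)²*(1/23994) = -10481/8489*(-1/11543) + (65 + I*√31)²/23994 = 10481/97988527 + (65 + I*√31)²/23994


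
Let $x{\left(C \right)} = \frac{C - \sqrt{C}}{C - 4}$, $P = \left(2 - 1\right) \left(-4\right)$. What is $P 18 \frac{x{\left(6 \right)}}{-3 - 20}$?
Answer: $\frac{216}{23} - \frac{36 \sqrt{6}}{23} \approx 5.5573$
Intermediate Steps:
$P = -4$ ($P = 1 \left(-4\right) = -4$)
$x{\left(C \right)} = \frac{C - \sqrt{C}}{-4 + C}$
$P 18 \frac{x{\left(6 \right)}}{-3 - 20} = \left(-4\right) 18 \frac{\frac{1}{-4 + 6} \left(6 - \sqrt{6}\right)}{-3 - 20} = - 72 \frac{\frac{1}{2} \left(6 - \sqrt{6}\right)}{-23} = - 72 \frac{6 - \sqrt{6}}{2} \left(- \frac{1}{23}\right) = - 72 \left(3 - \frac{\sqrt{6}}{2}\right) \left(- \frac{1}{23}\right) = - 72 \left(- \frac{3}{23} + \frac{\sqrt{6}}{46}\right) = \frac{216}{23} - \frac{36 \sqrt{6}}{23}$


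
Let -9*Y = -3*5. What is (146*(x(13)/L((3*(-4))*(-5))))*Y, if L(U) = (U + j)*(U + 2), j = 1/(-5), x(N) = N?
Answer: 1825/2139 ≈ 0.85320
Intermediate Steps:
Y = 5/3 (Y = -(-1)*5/3 = -1/9*(-15) = 5/3 ≈ 1.6667)
j = -1/5 ≈ -0.20000
L(U) = (2 + U)*(-1/5 + U) (L(U) = (U - 1/5)*(U + 2) = (-1/5 + U)*(2 + U) = (2 + U)*(-1/5 + U))
(146*(x(13)/L((3*(-4))*(-5))))*Y = (146*(13/(-2/5 + ((3*(-4))*(-5))**2 + 9*((3*(-4))*(-5))/5)))*(5/3) = (146*(13/(-2/5 + (-12*(-5))**2 + 9*(-12*(-5))/5)))*(5/3) = (146*(13/(-2/5 + 60**2 + (9/5)*60)))*(5/3) = (146*(13/(-2/5 + 3600 + 108)))*(5/3) = (146*(13/(18538/5)))*(5/3) = (146*(13*(5/18538)))*(5/3) = (146*(5/1426))*(5/3) = (365/713)*(5/3) = 1825/2139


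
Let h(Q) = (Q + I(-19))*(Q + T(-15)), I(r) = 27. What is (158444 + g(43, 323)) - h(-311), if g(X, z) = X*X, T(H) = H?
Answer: 67709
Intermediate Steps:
g(X, z) = X²
h(Q) = (-15 + Q)*(27 + Q) (h(Q) = (Q + 27)*(Q - 15) = (27 + Q)*(-15 + Q) = (-15 + Q)*(27 + Q))
(158444 + g(43, 323)) - h(-311) = (158444 + 43²) - (-405 + (-311)² + 12*(-311)) = (158444 + 1849) - (-405 + 96721 - 3732) = 160293 - 1*92584 = 160293 - 92584 = 67709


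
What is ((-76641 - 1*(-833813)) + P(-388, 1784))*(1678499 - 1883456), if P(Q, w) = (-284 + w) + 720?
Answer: -155642706144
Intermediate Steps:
P(Q, w) = 436 + w
((-76641 - 1*(-833813)) + P(-388, 1784))*(1678499 - 1883456) = ((-76641 - 1*(-833813)) + (436 + 1784))*(1678499 - 1883456) = ((-76641 + 833813) + 2220)*(-204957) = (757172 + 2220)*(-204957) = 759392*(-204957) = -155642706144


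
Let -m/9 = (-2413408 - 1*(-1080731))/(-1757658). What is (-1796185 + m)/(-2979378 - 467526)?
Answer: 1052363642941/2019492796944 ≈ 0.52110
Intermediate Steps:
m = -3998031/585886 (m = -9*(-2413408 - 1*(-1080731))/(-1757658) = -9*(-2413408 + 1080731)*(-1)/1757658 = -(-11994093)*(-1)/1757658 = -9*1332677/1757658 = -3998031/585886 ≈ -6.8239)
(-1796185 + m)/(-2979378 - 467526) = (-1796185 - 3998031/585886)/(-2979378 - 467526) = -1052363642941/585886/(-3446904) = -1052363642941/585886*(-1/3446904) = 1052363642941/2019492796944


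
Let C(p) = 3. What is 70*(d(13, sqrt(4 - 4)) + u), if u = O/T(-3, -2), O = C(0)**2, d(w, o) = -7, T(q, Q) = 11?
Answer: -4760/11 ≈ -432.73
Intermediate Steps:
O = 9 (O = 3**2 = 9)
u = 9/11 ≈ 0.81818
70*(d(13, sqrt(4 - 4)) + u) = 70*(-7 + 9/11) = 70*(-68/11) = -4760/11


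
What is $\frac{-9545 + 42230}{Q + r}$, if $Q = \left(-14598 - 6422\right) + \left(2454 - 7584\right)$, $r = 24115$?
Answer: $- \frac{6537}{407} \approx -16.061$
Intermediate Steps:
$Q = -26150$ ($Q = -21020 - 5130 = -26150$)
$\frac{-9545 + 42230}{Q + r} = \frac{-9545 + 42230}{-26150 + 24115} = \frac{32685}{-2035} = 32685 \left(- \frac{1}{2035}\right) = - \frac{6537}{407}$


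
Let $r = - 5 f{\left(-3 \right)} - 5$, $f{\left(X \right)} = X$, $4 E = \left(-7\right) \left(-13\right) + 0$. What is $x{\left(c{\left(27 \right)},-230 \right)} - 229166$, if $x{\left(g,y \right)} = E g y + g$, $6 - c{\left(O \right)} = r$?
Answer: $-208240$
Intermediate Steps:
$E = \frac{91}{4}$ ($E = \frac{\left(-7\right) \left(-13\right) + 0}{4} = \frac{91 + 0}{4} = \frac{1}{4} \cdot 91 = \frac{91}{4} \approx 22.75$)
$r = 10$ ($r = \left(-5\right) \left(-3\right) - 5 = 15 - 5 = 10$)
$c{\left(O \right)} = -4$ ($c{\left(O \right)} = 6 - 10 = -4$)
$x{\left(g,y \right)} = g + \frac{91 g y}{4}$ ($x{\left(g,y \right)} = \frac{91 g}{4} y + g = \frac{91 g y}{4} + g = g + \frac{91 g y}{4}$)
$x{\left(c{\left(27 \right)},-230 \right)} - 229166 = \frac{1}{4} \left(-4\right) \left(4 + 91 \left(-230\right)\right) - 229166 = \frac{1}{4} \left(-4\right) \left(4 - 20930\right) - 229166 = \frac{1}{4} \left(-4\right) \left(-20926\right) - 229166 = 20926 - 229166 = -208240$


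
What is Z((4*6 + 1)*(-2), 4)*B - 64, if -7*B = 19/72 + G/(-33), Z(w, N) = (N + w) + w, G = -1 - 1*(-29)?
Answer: -16636/231 ≈ -72.017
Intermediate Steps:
G = 28 (G = -1 + 29 = 28)
Z(w, N) = N + 2*w
B = 463/5544 (B = -(19/72 + 28/(-33))/7 = -(19*(1/72) + 28*(-1/33))/7 = -(19/72 - 28/33)/7 = -⅐*(-463/792) = 463/5544 ≈ 0.083514)
Z((4*6 + 1)*(-2), 4)*B - 64 = (4 + 2*((4*6 + 1)*(-2)))*(463/5544) - 64 = (4 + 2*((24 + 1)*(-2)))*(463/5544) - 64 = (4 + 2*(25*(-2)))*(463/5544) - 64 = (4 + 2*(-50))*(463/5544) - 64 = (4 - 100)*(463/5544) - 64 = -96*463/5544 - 64 = -1852/231 - 64 = -16636/231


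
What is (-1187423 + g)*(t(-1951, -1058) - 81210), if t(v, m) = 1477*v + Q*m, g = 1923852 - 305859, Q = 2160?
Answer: -2259681736690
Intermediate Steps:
g = 1617993
t(v, m) = 1477*v + 2160*m
(-1187423 + g)*(t(-1951, -1058) - 81210) = (-1187423 + 1617993)*((1477*(-1951) + 2160*(-1058)) - 81210) = 430570*((-2881627 - 2285280) - 81210) = 430570*(-5166907 - 81210) = 430570*(-5248117) = -2259681736690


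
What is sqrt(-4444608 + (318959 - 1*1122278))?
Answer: 3*I*sqrt(583103) ≈ 2290.8*I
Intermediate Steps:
sqrt(-4444608 + (318959 - 1*1122278)) = sqrt(-4444608 + (318959 - 1122278)) = sqrt(-4444608 - 803319) = sqrt(-5247927) = 3*I*sqrt(583103)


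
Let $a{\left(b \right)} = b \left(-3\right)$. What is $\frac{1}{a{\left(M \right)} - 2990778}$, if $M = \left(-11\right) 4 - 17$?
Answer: $- \frac{1}{2990595} \approx -3.3438 \cdot 10^{-7}$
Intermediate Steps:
$M = -61$ ($M = -44 - 17 = -61$)
$a{\left(b \right)} = - 3 b$
$\frac{1}{a{\left(M \right)} - 2990778} = \frac{1}{\left(-3\right) \left(-61\right) - 2990778} = \frac{1}{183 - 2990778} = \frac{1}{-2990595} = - \frac{1}{2990595}$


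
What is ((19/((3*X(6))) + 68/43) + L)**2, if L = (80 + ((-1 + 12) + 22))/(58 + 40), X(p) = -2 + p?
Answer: 11918307241/639280656 ≈ 18.643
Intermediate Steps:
L = 113/98 (L = (80 + (11 + 22))/98 = (80 + 33)*(1/98) = 113*(1/98) = 113/98 ≈ 1.1531)
((19/((3*X(6))) + 68/43) + L)**2 = ((19/((3*(-2 + 6))) + 68/43) + 113/98)**2 = ((19/((3*4)) + 68*(1/43)) + 113/98)**2 = ((19/12 + 68/43) + 113/98)**2 = (1633/516 + 113/98)**2 = (109171/25284)**2 = 11918307241/639280656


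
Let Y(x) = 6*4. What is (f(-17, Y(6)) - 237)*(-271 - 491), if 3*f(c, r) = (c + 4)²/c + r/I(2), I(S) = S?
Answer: 3061208/17 ≈ 1.8007e+5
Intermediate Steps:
Y(x) = 24
f(c, r) = r/6 + (4 + c)²/(3*c) (f(c, r) = ((c + 4)²/c + r/2)/3 = ((4 + c)²/c + r*(½))/3 = ((4 + c)²/c + r/2)/3 = (r/2 + (4 + c)²/c)/3 = r/6 + (4 + c)²/(3*c))
(f(-17, Y(6)) - 237)*(-271 - 491) = (((⅙)*24 + (⅓)*(4 - 17)²/(-17)) - 237)*(-271 - 491) = ((4 + (⅓)*(-1/17)*(-13)²) - 237)*(-762) = ((4 + (⅓)*(-1/17)*169) - 237)*(-762) = ((4 - 169/51) - 237)*(-762) = (35/51 - 237)*(-762) = -12052/51*(-762) = 3061208/17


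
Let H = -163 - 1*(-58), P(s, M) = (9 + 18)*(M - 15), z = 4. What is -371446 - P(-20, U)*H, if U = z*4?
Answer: -368611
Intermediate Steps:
U = 16 (U = 4*4 = 16)
P(s, M) = -405 + 27*M (P(s, M) = 27*(-15 + M) = -405 + 27*M)
H = -105 (H = -163 + 58 = -105)
-371446 - P(-20, U)*H = -371446 - (-405 + 27*16)*(-105) = -371446 - (-405 + 432)*(-105) = -371446 - 27*(-105) = -371446 - 1*(-2835) = -371446 + 2835 = -368611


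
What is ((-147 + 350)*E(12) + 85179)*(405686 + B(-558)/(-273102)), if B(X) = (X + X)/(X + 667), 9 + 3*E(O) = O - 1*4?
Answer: 513923879588136896/14884059 ≈ 3.4528e+10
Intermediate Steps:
E(O) = -13/3 + O/3 (E(O) = -3 + (O - 1*4)/3 = -3 + (O - 4)/3 = -3 + (-4 + O)/3 = -3 + (-4/3 + O/3) = -13/3 + O/3)
B(X) = 2*X/(667 + X) (B(X) = (2*X)/(667 + X) = 2*X/(667 + X))
((-147 + 350)*E(12) + 85179)*(405686 + B(-558)/(-273102)) = ((-147 + 350)*(-13/3 + (1/3)*12) + 85179)*(405686 + (2*(-558)/(667 - 558))/(-273102)) = (203*(-13/3 + 4) + 85179)*(405686 + (2*(-558)/109)*(-1/273102)) = (203*(-1/3) + 85179)*(405686 + (2*(-558)*(1/109))*(-1/273102)) = (-203/3 + 85179)*(405686 - 1116/109*(-1/273102)) = 255334*(405686 + 186/4961353)/3 = (255334/3)*(2012751453344/4961353) = 513923879588136896/14884059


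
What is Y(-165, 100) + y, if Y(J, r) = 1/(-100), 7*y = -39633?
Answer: -3963307/700 ≈ -5661.9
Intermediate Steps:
y = -39633/7 (y = (⅐)*(-39633) = -39633/7 ≈ -5661.9)
Y(J, r) = -1/100
Y(-165, 100) + y = -1/100 - 39633/7 = -3963307/700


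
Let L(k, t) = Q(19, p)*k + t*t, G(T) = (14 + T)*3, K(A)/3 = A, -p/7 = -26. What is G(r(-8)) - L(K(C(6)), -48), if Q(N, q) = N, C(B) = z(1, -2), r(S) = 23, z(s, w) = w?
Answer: -2079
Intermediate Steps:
p = 182 (p = -7*(-26) = 182)
C(B) = -2
K(A) = 3*A
G(T) = 42 + 3*T
L(k, t) = t² + 19*k (L(k, t) = 19*k + t*t = 19*k + t² = t² + 19*k)
G(r(-8)) - L(K(C(6)), -48) = (42 + 3*23) - ((-48)² + 19*(3*(-2))) = (42 + 69) - (2304 + 19*(-6)) = 111 - (2304 - 114) = 111 - 1*2190 = 111 - 2190 = -2079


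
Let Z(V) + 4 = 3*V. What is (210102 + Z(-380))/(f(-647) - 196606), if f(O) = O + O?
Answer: -104479/98950 ≈ -1.0559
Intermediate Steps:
f(O) = 2*O
Z(V) = -4 + 3*V
(210102 + Z(-380))/(f(-647) - 196606) = (210102 + (-4 + 3*(-380)))/(2*(-647) - 196606) = (210102 + (-4 - 1140))/(-1294 - 196606) = (210102 - 1144)/(-197900) = 208958*(-1/197900) = -104479/98950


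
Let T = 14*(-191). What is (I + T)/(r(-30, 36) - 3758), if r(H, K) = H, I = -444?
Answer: 1559/1894 ≈ 0.82313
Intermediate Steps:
T = -2674
(I + T)/(r(-30, 36) - 3758) = (-444 - 2674)/(-30 - 3758) = -3118/(-3788) = -3118*(-1/3788) = 1559/1894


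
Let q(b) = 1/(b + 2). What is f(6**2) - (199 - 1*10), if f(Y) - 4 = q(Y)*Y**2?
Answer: -2867/19 ≈ -150.89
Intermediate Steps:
q(b) = 1/(2 + b)
f(Y) = 4 + Y**2/(2 + Y)
f(6**2) - (199 - 1*10) = (8 + (6**2)**2 + 4*6**2)/(2 + 6**2) - (199 - 1*10) = (8 + 36**2 + 4*36)/(2 + 36) - (199 - 10) = (8 + 1296 + 144)/38 - 1*189 = (1/38)*1448 - 189 = 724/19 - 189 = -2867/19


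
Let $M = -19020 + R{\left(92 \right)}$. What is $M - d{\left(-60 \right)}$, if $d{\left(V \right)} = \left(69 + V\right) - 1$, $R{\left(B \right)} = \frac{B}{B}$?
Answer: $-19027$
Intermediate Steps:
$R{\left(B \right)} = 1$
$M = -19019$ ($M = -19020 + 1 = -19019$)
$d{\left(V \right)} = 68 + V$
$M - d{\left(-60 \right)} = -19019 - \left(68 - 60\right) = -19019 - 8 = -19027$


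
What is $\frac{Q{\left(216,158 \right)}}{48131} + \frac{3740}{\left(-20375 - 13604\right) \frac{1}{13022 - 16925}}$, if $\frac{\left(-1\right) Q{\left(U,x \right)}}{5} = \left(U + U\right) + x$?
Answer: $\frac{63861687070}{148676659} \approx 429.53$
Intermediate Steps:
$Q{\left(U,x \right)} = - 10 U - 5 x$ ($Q{\left(U,x \right)} = - 5 \left(\left(U + U\right) + x\right) = - 5 \left(2 U + x\right) = - 5 \left(x + 2 U\right) = - 10 U - 5 x$)
$\frac{Q{\left(216,158 \right)}}{48131} + \frac{3740}{\left(-20375 - 13604\right) \frac{1}{13022 - 16925}} = \frac{\left(-10\right) 216 - 790}{48131} + \frac{3740}{\left(-20375 - 13604\right) \frac{1}{13022 - 16925}} = \left(-2160 - 790\right) \frac{1}{48131} + \frac{3740}{\left(-33979\right) \frac{1}{-3903}} = \left(-2950\right) \frac{1}{48131} + \frac{3740}{\left(-33979\right) \left(- \frac{1}{3903}\right)} = - \frac{2950}{48131} + \frac{3740}{\frac{33979}{3903}} = - \frac{2950}{48131} + 3740 \cdot \frac{3903}{33979} = - \frac{2950}{48131} + \frac{1327020}{3089} = \frac{63861687070}{148676659}$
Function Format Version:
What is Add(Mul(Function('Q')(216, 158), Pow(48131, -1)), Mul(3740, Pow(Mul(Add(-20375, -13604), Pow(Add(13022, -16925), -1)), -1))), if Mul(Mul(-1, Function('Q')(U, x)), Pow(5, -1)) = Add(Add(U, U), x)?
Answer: Rational(63861687070, 148676659) ≈ 429.53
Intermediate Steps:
Function('Q')(U, x) = Add(Mul(-10, U), Mul(-5, x)) (Function('Q')(U, x) = Mul(-5, Add(Add(U, U), x)) = Mul(-5, Add(Mul(2, U), x)) = Mul(-5, Add(x, Mul(2, U))) = Add(Mul(-10, U), Mul(-5, x)))
Add(Mul(Function('Q')(216, 158), Pow(48131, -1)), Mul(3740, Pow(Mul(Add(-20375, -13604), Pow(Add(13022, -16925), -1)), -1))) = Add(Mul(Add(Mul(-10, 216), Mul(-5, 158)), Pow(48131, -1)), Mul(3740, Pow(Mul(Add(-20375, -13604), Pow(Add(13022, -16925), -1)), -1))) = Add(Mul(Add(-2160, -790), Rational(1, 48131)), Mul(3740, Pow(Mul(-33979, Pow(-3903, -1)), -1))) = Add(Mul(-2950, Rational(1, 48131)), Mul(3740, Pow(Mul(-33979, Rational(-1, 3903)), -1))) = Add(Rational(-2950, 48131), Mul(3740, Pow(Rational(33979, 3903), -1))) = Add(Rational(-2950, 48131), Mul(3740, Rational(3903, 33979))) = Add(Rational(-2950, 48131), Rational(1327020, 3089)) = Rational(63861687070, 148676659)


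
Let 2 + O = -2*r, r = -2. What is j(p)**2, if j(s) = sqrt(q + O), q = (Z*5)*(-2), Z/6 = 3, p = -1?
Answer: -178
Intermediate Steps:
Z = 18 (Z = 6*3 = 18)
O = 2 (O = -2 - 2*(-2) = -2 + 4 = 2)
q = -180 (q = (18*5)*(-2) = 90*(-2) = -180)
j(s) = I*sqrt(178) (j(s) = sqrt(-180 + 2) = sqrt(-178) = I*sqrt(178))
j(p)**2 = (I*sqrt(178))**2 = -178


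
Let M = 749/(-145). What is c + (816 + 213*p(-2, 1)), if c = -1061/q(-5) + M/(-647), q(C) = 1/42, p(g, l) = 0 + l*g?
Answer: -4143995431/93815 ≈ -44172.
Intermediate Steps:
M = -749/145 (M = 749*(-1/145) = -749/145 ≈ -5.1655)
p(g, l) = g*l (p(g, l) = 0 + g*l = g*l)
q(C) = 1/42
c = -4180583281/93815 (c = -1061/1/42 - 749/145/(-647) = -1061*42 - 749/145*(-1/647) = -44562 + 749/93815 = -4180583281/93815 ≈ -44562.)
c + (816 + 213*p(-2, 1)) = -4180583281/93815 + (816 + 213*(-2*1)) = -4180583281/93815 + (816 + 213*(-2)) = -4180583281/93815 + (816 - 426) = -4180583281/93815 + 390 = -4143995431/93815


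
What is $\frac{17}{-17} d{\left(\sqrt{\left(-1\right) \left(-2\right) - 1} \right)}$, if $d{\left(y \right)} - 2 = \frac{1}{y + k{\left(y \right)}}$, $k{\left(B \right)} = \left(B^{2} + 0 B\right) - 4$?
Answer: $- \frac{3}{2} \approx -1.5$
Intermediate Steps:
$k{\left(B \right)} = -4 + B^{2}$ ($k{\left(B \right)} = \left(B^{2} + 0\right) - 4 = B^{2} - 4 = -4 + B^{2}$)
$d{\left(y \right)} = 2 + \frac{1}{-4 + y + y^{2}}$ ($d{\left(y \right)} = 2 + \frac{1}{y + \left(-4 + y^{2}\right)} = 2 + \frac{1}{-4 + y + y^{2}}$)
$\frac{17}{-17} d{\left(\sqrt{\left(-1\right) \left(-2\right) - 1} \right)} = \frac{17}{-17} \frac{-7 + 2 \sqrt{\left(-1\right) \left(-2\right) - 1} + 2 \left(\sqrt{\left(-1\right) \left(-2\right) - 1}\right)^{2}}{-4 + \sqrt{\left(-1\right) \left(-2\right) - 1} + \left(\sqrt{\left(-1\right) \left(-2\right) - 1}\right)^{2}} = 17 \left(- \frac{1}{17}\right) \frac{-7 + 2 \sqrt{2 - 1} + 2 \left(\sqrt{2 - 1}\right)^{2}}{-4 + \sqrt{2 - 1} + \left(\sqrt{2 - 1}\right)^{2}} = - \frac{-7 + 2 \sqrt{1} + 2 \left(\sqrt{1}\right)^{2}}{-4 + \sqrt{1} + \left(\sqrt{1}\right)^{2}} = - \frac{-7 + 2 \cdot 1 + 2 \cdot 1^{2}}{-4 + 1 + 1^{2}} = - \frac{-7 + 2 + 2 \cdot 1}{-4 + 1 + 1} = - \frac{-7 + 2 + 2}{-2} = - \frac{\left(-1\right) \left(-3\right)}{2} = \left(-1\right) \frac{3}{2} = - \frac{3}{2}$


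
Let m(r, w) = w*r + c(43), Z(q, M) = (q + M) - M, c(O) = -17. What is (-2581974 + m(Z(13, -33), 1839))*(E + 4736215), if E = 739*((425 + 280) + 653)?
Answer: -14682831707268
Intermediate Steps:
Z(q, M) = q (Z(q, M) = (M + q) - M = q)
E = 1003562 (E = 739*(705 + 653) = 739*1358 = 1003562)
m(r, w) = -17 + r*w (m(r, w) = w*r - 17 = r*w - 17 = -17 + r*w)
(-2581974 + m(Z(13, -33), 1839))*(E + 4736215) = (-2581974 + (-17 + 13*1839))*(1003562 + 4736215) = (-2581974 + (-17 + 23907))*5739777 = (-2581974 + 23890)*5739777 = -2558084*5739777 = -14682831707268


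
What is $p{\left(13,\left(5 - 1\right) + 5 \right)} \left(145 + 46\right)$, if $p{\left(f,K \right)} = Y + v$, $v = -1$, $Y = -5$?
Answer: $-1146$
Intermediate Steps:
$p{\left(f,K \right)} = -6$ ($p{\left(f,K \right)} = -5 - 1 = -6$)
$p{\left(13,\left(5 - 1\right) + 5 \right)} \left(145 + 46\right) = - 6 \left(145 + 46\right) = \left(-6\right) 191 = -1146$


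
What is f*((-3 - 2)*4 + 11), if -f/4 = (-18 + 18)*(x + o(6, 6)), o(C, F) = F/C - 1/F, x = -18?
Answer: 0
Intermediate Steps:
o(C, F) = -1/F + F/C
f = 0 (f = -4*(-18 + 18)*(-18 + (-1/6 + 6/6)) = -0*(-18 + (-1*⅙ + 6*(⅙))) = -0*(-18 + (-⅙ + 1)) = -0*(-18 + ⅚) = -0*(-103)/6 = -4*0 = 0)
f*((-3 - 2)*4 + 11) = 0*((-3 - 2)*4 + 11) = 0*(-5*4 + 11) = 0*(-20 + 11) = 0*(-9) = 0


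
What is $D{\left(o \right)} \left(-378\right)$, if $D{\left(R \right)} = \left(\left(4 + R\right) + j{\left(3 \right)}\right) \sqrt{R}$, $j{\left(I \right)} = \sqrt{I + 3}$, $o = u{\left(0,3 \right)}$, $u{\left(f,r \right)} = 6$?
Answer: $-2268 - 3780 \sqrt{6} \approx -11527.0$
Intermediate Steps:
$o = 6$
$j{\left(I \right)} = \sqrt{3 + I}$
$D{\left(R \right)} = \sqrt{R} \left(4 + R + \sqrt{6}\right)$ ($D{\left(R \right)} = \left(\left(4 + R\right) + \sqrt{3 + 3}\right) \sqrt{R} = \left(\left(4 + R\right) + \sqrt{6}\right) \sqrt{R} = \left(4 + R + \sqrt{6}\right) \sqrt{R} = \sqrt{R} \left(4 + R + \sqrt{6}\right)$)
$D{\left(o \right)} \left(-378\right) = \sqrt{6} \left(4 + 6 + \sqrt{6}\right) \left(-378\right) = \sqrt{6} \left(10 + \sqrt{6}\right) \left(-378\right) = - 378 \sqrt{6} \left(10 + \sqrt{6}\right)$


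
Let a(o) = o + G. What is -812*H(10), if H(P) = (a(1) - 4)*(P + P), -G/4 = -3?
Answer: -146160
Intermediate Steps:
G = 12 (G = -4*(-3) = 12)
a(o) = 12 + o (a(o) = o + 12 = 12 + o)
H(P) = 18*P (H(P) = ((12 + 1) - 4)*(P + P) = (13 - 4)*(2*P) = 9*(2*P) = 18*P)
-812*H(10) = -812*18*10 = -812*180 = -1*146160 = -146160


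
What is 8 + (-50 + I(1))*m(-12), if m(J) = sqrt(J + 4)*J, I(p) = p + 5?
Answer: 8 + 1056*I*sqrt(2) ≈ 8.0 + 1493.4*I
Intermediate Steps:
I(p) = 5 + p
m(J) = J*sqrt(4 + J) (m(J) = sqrt(4 + J)*J = J*sqrt(4 + J))
8 + (-50 + I(1))*m(-12) = 8 + (-50 + (5 + 1))*(-12*sqrt(4 - 12)) = 8 + (-50 + 6)*(-24*I*sqrt(2)) = 8 - (-528)*2*I*sqrt(2) = 8 - (-1056)*I*sqrt(2) = 8 + 1056*I*sqrt(2)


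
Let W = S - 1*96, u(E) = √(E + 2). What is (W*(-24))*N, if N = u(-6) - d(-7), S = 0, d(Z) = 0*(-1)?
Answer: 4608*I ≈ 4608.0*I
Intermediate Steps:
d(Z) = 0
u(E) = √(2 + E)
N = 2*I (N = √(2 - 6) - 1*0 = √(-4) + 0 = 2*I + 0 = 2*I ≈ 2.0*I)
W = -96 (W = 0 - 1*96 = 0 - 96 = -96)
(W*(-24))*N = (-96*(-24))*(2*I) = 2304*(2*I) = 4608*I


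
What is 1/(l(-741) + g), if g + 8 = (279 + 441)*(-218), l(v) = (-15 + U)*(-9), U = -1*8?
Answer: -1/156761 ≈ -6.3791e-6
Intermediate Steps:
U = -8
l(v) = 207 (l(v) = (-15 - 8)*(-9) = -23*(-9) = 207)
g = -156968 (g = -8 + (279 + 441)*(-218) = -8 + 720*(-218) = -8 - 156960 = -156968)
1/(l(-741) + g) = 1/(207 - 156968) = 1/(-156761) = -1/156761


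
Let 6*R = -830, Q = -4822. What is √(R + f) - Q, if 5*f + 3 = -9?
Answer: 4822 + I*√31665/15 ≈ 4822.0 + 11.863*I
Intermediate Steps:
R = -415/3 (R = (⅙)*(-830) = -415/3 ≈ -138.33)
f = -12/5 (f = -⅗ + (⅕)*(-9) = -⅗ - 9/5 = -12/5 ≈ -2.4000)
√(R + f) - Q = √(-415/3 - 12/5) - 1*(-4822) = √(-2111/15) + 4822 = I*√31665/15 + 4822 = 4822 + I*√31665/15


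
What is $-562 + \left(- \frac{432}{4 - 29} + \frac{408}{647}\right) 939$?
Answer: $\frac{262941706}{16175} \approx 16256.0$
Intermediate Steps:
$-562 + \left(- \frac{432}{4 - 29} + \frac{408}{647}\right) 939 = -562 + \left(- \frac{432}{-25} + 408 \cdot \frac{1}{647}\right) 939 = -562 + \left(\left(-432\right) \left(- \frac{1}{25}\right) + \frac{408}{647}\right) 939 = -562 + \left(\frac{432}{25} + \frac{408}{647}\right) 939 = -562 + \frac{289704}{16175} \cdot 939 = -562 + \frac{272032056}{16175} = \frac{262941706}{16175}$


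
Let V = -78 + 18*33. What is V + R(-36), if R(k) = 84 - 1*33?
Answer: 567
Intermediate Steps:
R(k) = 51 (R(k) = 84 - 33 = 51)
V = 516 (V = -78 + 594 = 516)
V + R(-36) = 516 + 51 = 567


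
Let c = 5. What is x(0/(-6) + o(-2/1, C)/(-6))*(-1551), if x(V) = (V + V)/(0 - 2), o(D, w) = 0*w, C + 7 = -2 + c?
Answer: 0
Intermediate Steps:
C = -4 (C = -7 + (-2 + 5) = -7 + 3 = -4)
o(D, w) = 0
x(V) = -V (x(V) = (2*V)/(-2) = (2*V)*(-1/2) = -V)
x(0/(-6) + o(-2/1, C)/(-6))*(-1551) = -(0/(-6) + 0/(-6))*(-1551) = -(0*(-1/6) + 0*(-1/6))*(-1551) = -(0 + 0)*(-1551) = -1*0*(-1551) = 0*(-1551) = 0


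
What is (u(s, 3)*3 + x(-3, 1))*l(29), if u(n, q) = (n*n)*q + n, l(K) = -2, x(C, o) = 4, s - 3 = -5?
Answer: -68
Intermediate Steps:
s = -2 (s = 3 - 5 = -2)
u(n, q) = n + q*n**2 (u(n, q) = n**2*q + n = q*n**2 + n = n + q*n**2)
(u(s, 3)*3 + x(-3, 1))*l(29) = (-2*(1 - 2*3)*3 + 4)*(-2) = (-2*(1 - 6)*3 + 4)*(-2) = (-2*(-5)*3 + 4)*(-2) = (10*3 + 4)*(-2) = (30 + 4)*(-2) = 34*(-2) = -68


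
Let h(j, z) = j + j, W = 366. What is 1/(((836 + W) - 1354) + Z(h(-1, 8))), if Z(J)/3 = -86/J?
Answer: -1/23 ≈ -0.043478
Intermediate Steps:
h(j, z) = 2*j
Z(J) = -258/J (Z(J) = 3*(-86/J) = -258/J)
1/(((836 + W) - 1354) + Z(h(-1, 8))) = 1/(((836 + 366) - 1354) - 258/(2*(-1))) = 1/((1202 - 1354) - 258/(-2)) = 1/(-152 - 258*(-½)) = 1/(-152 + 129) = 1/(-23) = -1/23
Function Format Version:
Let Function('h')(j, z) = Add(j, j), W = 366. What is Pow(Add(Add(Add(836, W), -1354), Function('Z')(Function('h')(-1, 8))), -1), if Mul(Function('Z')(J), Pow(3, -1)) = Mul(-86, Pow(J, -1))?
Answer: Rational(-1, 23) ≈ -0.043478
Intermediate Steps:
Function('h')(j, z) = Mul(2, j)
Function('Z')(J) = Mul(-258, Pow(J, -1)) (Function('Z')(J) = Mul(3, Mul(-86, Pow(J, -1))) = Mul(-258, Pow(J, -1)))
Pow(Add(Add(Add(836, W), -1354), Function('Z')(Function('h')(-1, 8))), -1) = Pow(Add(Add(Add(836, 366), -1354), Mul(-258, Pow(Mul(2, -1), -1))), -1) = Pow(Add(Add(1202, -1354), Mul(-258, Pow(-2, -1))), -1) = Pow(Add(-152, Mul(-258, Rational(-1, 2))), -1) = Pow(Add(-152, 129), -1) = Pow(-23, -1) = Rational(-1, 23)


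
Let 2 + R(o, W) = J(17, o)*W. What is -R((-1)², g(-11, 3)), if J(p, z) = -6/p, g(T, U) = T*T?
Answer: 760/17 ≈ 44.706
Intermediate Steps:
g(T, U) = T²
R(o, W) = -2 - 6*W/17 (R(o, W) = -2 + (-6/17)*W = -2 + (-6*1/17)*W = -2 - 6*W/17)
-R((-1)², g(-11, 3)) = -(-2 - 6/17*(-11)²) = -(-2 - 6/17*121) = -(-2 - 726/17) = -1*(-760/17) = 760/17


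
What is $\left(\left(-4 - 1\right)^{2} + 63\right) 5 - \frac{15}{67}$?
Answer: $\frac{29465}{67} \approx 439.78$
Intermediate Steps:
$\left(\left(-4 - 1\right)^{2} + 63\right) 5 - \frac{15}{67} = \left(\left(-5\right)^{2} + 63\right) 5 - \frac{15}{67} = \left(25 + 63\right) 5 - \frac{15}{67} = 88 \cdot 5 - \frac{15}{67} = 440 - \frac{15}{67} = \frac{29465}{67}$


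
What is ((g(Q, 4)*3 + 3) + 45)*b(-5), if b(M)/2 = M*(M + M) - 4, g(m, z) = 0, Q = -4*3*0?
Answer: 4416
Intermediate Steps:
Q = 0 (Q = -12*0 = 0)
b(M) = -8 + 4*M**2 (b(M) = 2*(M*(M + M) - 4) = 2*(M*(2*M) - 4) = 2*(2*M**2 - 4) = 2*(-4 + 2*M**2) = -8 + 4*M**2)
((g(Q, 4)*3 + 3) + 45)*b(-5) = ((0*3 + 3) + 45)*(-8 + 4*(-5)**2) = ((0 + 3) + 45)*(-8 + 4*25) = (3 + 45)*(-8 + 100) = 48*92 = 4416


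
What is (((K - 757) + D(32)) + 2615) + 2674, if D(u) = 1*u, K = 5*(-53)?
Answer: 4299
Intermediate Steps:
K = -265
D(u) = u
(((K - 757) + D(32)) + 2615) + 2674 = (((-265 - 757) + 32) + 2615) + 2674 = ((-1022 + 32) + 2615) + 2674 = (-990 + 2615) + 2674 = 1625 + 2674 = 4299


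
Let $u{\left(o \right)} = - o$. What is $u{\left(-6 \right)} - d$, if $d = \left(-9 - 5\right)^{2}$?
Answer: $-190$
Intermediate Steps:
$d = 196$ ($d = \left(-14\right)^{2} = 196$)
$u{\left(-6 \right)} - d = \left(-1\right) \left(-6\right) - 196 = 6 - 196 = -190$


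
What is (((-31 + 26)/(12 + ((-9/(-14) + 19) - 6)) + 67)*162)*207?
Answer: 804245922/359 ≈ 2.2402e+6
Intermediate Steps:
(((-31 + 26)/(12 + ((-9/(-14) + 19) - 6)) + 67)*162)*207 = ((-5/(12 + ((-9*(-1/14) + 19) - 6)) + 67)*162)*207 = ((-5/(12 + ((9/14 + 19) - 6)) + 67)*162)*207 = ((-5/(12 + (275/14 - 6)) + 67)*162)*207 = ((-5/(12 + 191/14) + 67)*162)*207 = ((-5/359/14 + 67)*162)*207 = ((-5*14/359 + 67)*162)*207 = ((-70/359 + 67)*162)*207 = ((23983/359)*162)*207 = (3885246/359)*207 = 804245922/359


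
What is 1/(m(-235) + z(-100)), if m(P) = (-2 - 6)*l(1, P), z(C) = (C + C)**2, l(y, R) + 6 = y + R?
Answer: 1/41920 ≈ 2.3855e-5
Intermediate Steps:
l(y, R) = -6 + R + y (l(y, R) = -6 + (y + R) = -6 + (R + y) = -6 + R + y)
z(C) = 4*C**2 (z(C) = (2*C)**2 = 4*C**2)
m(P) = 40 - 8*P (m(P) = (-2 - 6)*(-6 + P + 1) = -8*(-5 + P) = 40 - 8*P)
1/(m(-235) + z(-100)) = 1/((40 - 8*(-235)) + 4*(-100)**2) = 1/((40 + 1880) + 4*10000) = 1/(1920 + 40000) = 1/41920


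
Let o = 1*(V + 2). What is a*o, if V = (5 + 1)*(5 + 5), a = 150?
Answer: 9300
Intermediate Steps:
V = 60 (V = 6*10 = 60)
o = 62 (o = 1*(60 + 2) = 1*62 = 62)
a*o = 150*62 = 9300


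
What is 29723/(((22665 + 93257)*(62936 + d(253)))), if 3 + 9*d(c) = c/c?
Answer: 267507/65660771084 ≈ 4.0741e-6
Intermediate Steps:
d(c) = -2/9 (d(c) = -⅓ + (c/c)/9 = -⅓ + (⅑)*1 = -⅓ + ⅑ = -2/9)
29723/(((22665 + 93257)*(62936 + d(253)))) = 29723/(((22665 + 93257)*(62936 - 2/9))) = 29723/((115922*(566422/9))) = 29723/(65660771084/9) = 29723*(9/65660771084) = 267507/65660771084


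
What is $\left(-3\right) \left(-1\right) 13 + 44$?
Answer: $83$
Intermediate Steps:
$\left(-3\right) \left(-1\right) 13 + 44 = 3 \cdot 13 + 44 = 39 + 44 = 83$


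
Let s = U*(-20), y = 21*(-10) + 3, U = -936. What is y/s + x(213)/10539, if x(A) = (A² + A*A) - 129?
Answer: 62741441/7307040 ≈ 8.5864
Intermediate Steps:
y = -207 (y = -210 + 3 = -207)
x(A) = -129 + 2*A² (x(A) = (A² + A²) - 129 = 2*A² - 129 = -129 + 2*A²)
s = 18720 (s = -936*(-20) = 18720)
y/s + x(213)/10539 = -207/18720 + (-129 + 2*213²)/10539 = -207*1/18720 + (-129 + 2*45369)*(1/10539) = -23/2080 + (-129 + 90738)*(1/10539) = -23/2080 + 90609*(1/10539) = -23/2080 + 30203/3513 = 62741441/7307040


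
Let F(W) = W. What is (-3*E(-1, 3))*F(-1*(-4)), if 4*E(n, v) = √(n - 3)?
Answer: -6*I ≈ -6.0*I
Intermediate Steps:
E(n, v) = √(-3 + n)/4 (E(n, v) = √(n - 3)/4 = √(-3 + n)/4)
(-3*E(-1, 3))*F(-1*(-4)) = (-3*√(-3 - 1)/4)*(-1*(-4)) = -3*√(-4)/4*4 = -3*2*I/4*4 = -3*I/2*4 = -6*I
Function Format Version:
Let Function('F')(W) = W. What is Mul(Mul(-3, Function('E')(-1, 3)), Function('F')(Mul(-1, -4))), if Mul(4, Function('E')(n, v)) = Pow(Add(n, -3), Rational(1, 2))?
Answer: Mul(-6, I) ≈ Mul(-6.0000, I)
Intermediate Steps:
Function('E')(n, v) = Mul(Rational(1, 4), Pow(Add(-3, n), Rational(1, 2))) (Function('E')(n, v) = Mul(Rational(1, 4), Pow(Add(n, -3), Rational(1, 2))) = Mul(Rational(1, 4), Pow(Add(-3, n), Rational(1, 2))))
Mul(Mul(-3, Function('E')(-1, 3)), Function('F')(Mul(-1, -4))) = Mul(Mul(-3, Mul(Rational(1, 4), Pow(Add(-3, -1), Rational(1, 2)))), Mul(-1, -4)) = Mul(Mul(-3, Mul(Rational(1, 4), Pow(-4, Rational(1, 2)))), 4) = Mul(Mul(-3, Mul(Rational(1, 4), Mul(2, I))), 4) = Mul(Mul(-3, Mul(Rational(1, 2), I)), 4) = Mul(Mul(Rational(-3, 2), I), 4) = Mul(-6, I)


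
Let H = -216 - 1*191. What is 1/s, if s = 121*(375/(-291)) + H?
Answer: -97/54604 ≈ -0.0017764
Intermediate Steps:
H = -407 (H = -216 - 191 = -407)
s = -54604/97 (s = 121*(375/(-291)) - 407 = 121*(375*(-1/291)) - 407 = 121*(-125/97) - 407 = -15125/97 - 407 = -54604/97 ≈ -562.93)
1/s = 1/(-54604/97) = -97/54604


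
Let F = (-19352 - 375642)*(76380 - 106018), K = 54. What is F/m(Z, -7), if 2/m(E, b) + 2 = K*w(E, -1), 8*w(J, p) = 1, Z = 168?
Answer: 55607452817/2 ≈ 2.7804e+10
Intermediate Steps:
w(J, p) = ⅛ (w(J, p) = (⅛)*1 = ⅛)
m(E, b) = 8/19 (m(E, b) = 2/(-2 + 54*(⅛)) = 2/(-2 + 27/4) = 2/(19/4) = 2*(4/19) = 8/19)
F = 11706832172 (F = -394994*(-29638) = 11706832172)
F/m(Z, -7) = 11706832172/(8/19) = 11706832172*(19/8) = 55607452817/2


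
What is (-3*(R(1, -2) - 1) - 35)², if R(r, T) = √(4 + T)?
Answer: 1042 + 192*√2 ≈ 1313.5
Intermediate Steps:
(-3*(R(1, -2) - 1) - 35)² = (-3*(√(4 - 2) - 1) - 35)² = (-3*(√2 - 1) - 35)² = (-3*(-1 + √2) - 35)² = ((3 - 3*√2) - 35)² = (-32 - 3*√2)²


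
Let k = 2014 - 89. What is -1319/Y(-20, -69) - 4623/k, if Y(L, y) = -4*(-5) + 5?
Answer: -106186/1925 ≈ -55.162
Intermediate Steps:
k = 1925
Y(L, y) = 25 (Y(L, y) = 20 + 5 = 25)
-1319/Y(-20, -69) - 4623/k = -1319/25 - 4623/1925 = -106186/1925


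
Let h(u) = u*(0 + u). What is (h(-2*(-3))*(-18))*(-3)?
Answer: 1944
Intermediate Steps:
h(u) = u**2 (h(u) = u*u = u**2)
(h(-2*(-3))*(-18))*(-3) = ((-2*(-3))**2*(-18))*(-3) = (6**2*(-18))*(-3) = (36*(-18))*(-3) = -648*(-3) = 1944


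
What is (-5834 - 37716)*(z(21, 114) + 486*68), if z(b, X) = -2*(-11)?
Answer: -1440198500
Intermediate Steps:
z(b, X) = 22
(-5834 - 37716)*(z(21, 114) + 486*68) = (-5834 - 37716)*(22 + 486*68) = -43550*(22 + 33048) = -43550*33070 = -1440198500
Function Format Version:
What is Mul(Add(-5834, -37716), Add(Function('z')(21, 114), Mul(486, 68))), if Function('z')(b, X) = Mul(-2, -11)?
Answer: -1440198500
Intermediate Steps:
Function('z')(b, X) = 22
Mul(Add(-5834, -37716), Add(Function('z')(21, 114), Mul(486, 68))) = Mul(Add(-5834, -37716), Add(22, Mul(486, 68))) = Mul(-43550, Add(22, 33048)) = Mul(-43550, 33070) = -1440198500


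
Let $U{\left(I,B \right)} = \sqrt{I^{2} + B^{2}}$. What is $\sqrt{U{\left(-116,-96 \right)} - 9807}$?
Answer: $\sqrt{-9807 + 4 \sqrt{1417}} \approx 98.267 i$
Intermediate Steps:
$U{\left(I,B \right)} = \sqrt{B^{2} + I^{2}}$
$\sqrt{U{\left(-116,-96 \right)} - 9807} = \sqrt{\sqrt{\left(-96\right)^{2} + \left(-116\right)^{2}} - 9807} = \sqrt{\sqrt{9216 + 13456} - 9807} = \sqrt{\sqrt{22672} - 9807} = \sqrt{4 \sqrt{1417} - 9807} = \sqrt{-9807 + 4 \sqrt{1417}}$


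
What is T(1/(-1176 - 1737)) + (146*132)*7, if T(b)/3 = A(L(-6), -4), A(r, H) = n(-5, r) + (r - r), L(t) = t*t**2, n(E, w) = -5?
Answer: 134889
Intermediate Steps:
L(t) = t**3
A(r, H) = -5 (A(r, H) = -5 + (r - r) = -5 + 0 = -5)
T(b) = -15 (T(b) = 3*(-5) = -15)
T(1/(-1176 - 1737)) + (146*132)*7 = -15 + (146*132)*7 = -15 + 19272*7 = -15 + 134904 = 134889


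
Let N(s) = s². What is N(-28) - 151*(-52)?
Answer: 8636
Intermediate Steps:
N(-28) - 151*(-52) = (-28)² - 151*(-52) = 784 + 7852 = 8636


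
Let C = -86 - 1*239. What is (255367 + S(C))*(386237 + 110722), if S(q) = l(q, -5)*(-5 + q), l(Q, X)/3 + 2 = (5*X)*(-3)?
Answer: 90991702023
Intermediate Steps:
l(Q, X) = -6 - 45*X (l(Q, X) = -6 + 3*((5*X)*(-3)) = -6 + 3*(-15*X) = -6 - 45*X)
C = -325 (C = -86 - 239 = -325)
S(q) = -1095 + 219*q (S(q) = (-6 - 45*(-5))*(-5 + q) = (-6 + 225)*(-5 + q) = 219*(-5 + q) = -1095 + 219*q)
(255367 + S(C))*(386237 + 110722) = (255367 + (-1095 + 219*(-325)))*(386237 + 110722) = (255367 + (-1095 - 71175))*496959 = (255367 - 72270)*496959 = 183097*496959 = 90991702023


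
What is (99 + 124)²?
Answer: 49729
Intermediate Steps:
(99 + 124)² = 223² = 49729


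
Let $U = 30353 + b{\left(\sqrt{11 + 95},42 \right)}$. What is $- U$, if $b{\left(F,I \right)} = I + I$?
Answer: $-30437$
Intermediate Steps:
$b{\left(F,I \right)} = 2 I$
$U = 30437$ ($U = 30353 + 2 \cdot 42 = 30353 + 84 = 30437$)
$- U = \left(-1\right) 30437 = -30437$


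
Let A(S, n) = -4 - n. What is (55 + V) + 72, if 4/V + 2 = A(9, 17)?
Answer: 2917/23 ≈ 126.83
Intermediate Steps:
V = -4/23 (V = 4/(-2 + (-4 - 1*17)) = 4/(-2 + (-4 - 17)) = 4/(-2 - 21) = 4/(-23) = 4*(-1/23) = -4/23 ≈ -0.17391)
(55 + V) + 72 = (55 - 4/23) + 72 = 1261/23 + 72 = 2917/23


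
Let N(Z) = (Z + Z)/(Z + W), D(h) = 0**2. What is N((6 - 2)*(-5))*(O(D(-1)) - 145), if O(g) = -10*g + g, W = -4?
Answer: -725/3 ≈ -241.67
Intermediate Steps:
D(h) = 0
N(Z) = 2*Z/(-4 + Z) (N(Z) = (Z + Z)/(Z - 4) = (2*Z)/(-4 + Z) = 2*Z/(-4 + Z))
O(g) = -9*g
N((6 - 2)*(-5))*(O(D(-1)) - 145) = (2*((6 - 2)*(-5))/(-4 + (6 - 2)*(-5)))*(-9*0 - 145) = (2*(4*(-5))/(-4 + 4*(-5)))*(0 - 145) = (2*(-20)/(-4 - 20))*(-145) = (2*(-20)/(-24))*(-145) = (2*(-20)*(-1/24))*(-145) = (5/3)*(-145) = -725/3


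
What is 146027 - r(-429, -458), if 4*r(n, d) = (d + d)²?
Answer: -63737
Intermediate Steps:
r(n, d) = d² (r(n, d) = (d + d)²/4 = (2*d)²/4 = (4*d²)/4 = d²)
146027 - r(-429, -458) = 146027 - 1*(-458)² = 146027 - 1*209764 = 146027 - 209764 = -63737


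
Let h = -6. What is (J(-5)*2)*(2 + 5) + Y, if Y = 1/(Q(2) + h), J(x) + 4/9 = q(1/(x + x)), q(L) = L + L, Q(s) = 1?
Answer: -83/9 ≈ -9.2222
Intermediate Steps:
q(L) = 2*L
J(x) = -4/9 + 1/x (J(x) = -4/9 + 2/(x + x) = -4/9 + 2/((2*x)) = -4/9 + 2*(1/(2*x)) = -4/9 + 1/x)
Y = -1/5 (Y = 1/(1 - 6) = 1/(-5) = -1/5 ≈ -0.20000)
(J(-5)*2)*(2 + 5) + Y = ((-4/9 + 1/(-5))*2)*(2 + 5) - 1/5 = ((-4/9 - 1/5)*2)*7 - 1/5 = -29/45*2*7 - 1/5 = -58/45*7 - 1/5 = -406/45 - 1/5 = -83/9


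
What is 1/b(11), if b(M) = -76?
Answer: -1/76 ≈ -0.013158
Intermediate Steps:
1/b(11) = 1/(-76) = -1/76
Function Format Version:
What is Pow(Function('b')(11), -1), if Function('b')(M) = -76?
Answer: Rational(-1, 76) ≈ -0.013158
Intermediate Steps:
Pow(Function('b')(11), -1) = Pow(-76, -1) = Rational(-1, 76)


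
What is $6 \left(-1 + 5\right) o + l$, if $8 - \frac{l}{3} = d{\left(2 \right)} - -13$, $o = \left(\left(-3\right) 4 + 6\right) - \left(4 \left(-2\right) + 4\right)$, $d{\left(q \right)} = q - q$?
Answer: $-63$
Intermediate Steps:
$d{\left(q \right)} = 0$
$o = -2$ ($o = \left(-12 + 6\right) - \left(-8 + 4\right) = -6 - -4 = -6 + 4 = -2$)
$l = -15$ ($l = 24 - 3 \left(0 - -13\right) = 24 - 3 \left(0 + 13\right) = 24 - 39 = -15$)
$6 \left(-1 + 5\right) o + l = 6 \left(-1 + 5\right) \left(-2\right) - 15 = 6 \cdot 4 \left(-2\right) - 15 = 24 \left(-2\right) - 15 = -48 - 15 = -63$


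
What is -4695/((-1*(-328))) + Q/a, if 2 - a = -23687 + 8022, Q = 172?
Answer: -73500149/5138776 ≈ -14.303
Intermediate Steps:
a = 15667 (a = 2 - (-23687 + 8022) = 2 - 1*(-15665) = 2 + 15665 = 15667)
-4695/((-1*(-328))) + Q/a = -4695/((-1*(-328))) + 172/15667 = -4695/328 + 172*(1/15667) = -4695*1/328 + 172/15667 = -4695/328 + 172/15667 = -73500149/5138776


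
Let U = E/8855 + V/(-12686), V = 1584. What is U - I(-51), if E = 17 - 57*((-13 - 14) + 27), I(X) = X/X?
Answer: -63072594/56167265 ≈ -1.1229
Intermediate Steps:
I(X) = 1
E = 17 (E = 17 - 57*(-27 + 27) = 17 - 57*0 = 17 + 0 = 17)
U = -6905329/56167265 (U = 17/8855 + 1584/(-12686) = 17*(1/8855) + 1584*(-1/12686) = 17/8855 - 792/6343 = -6905329/56167265 ≈ -0.12294)
U - I(-51) = -6905329/56167265 - 1*1 = -6905329/56167265 - 1 = -63072594/56167265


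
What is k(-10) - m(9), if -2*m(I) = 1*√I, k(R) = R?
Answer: -17/2 ≈ -8.5000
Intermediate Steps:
m(I) = -√I/2
k(-10) - m(9) = -10 - (-1)*√9/2 = -10 - (-1)*3/2 = -10 - 1*(-3/2) = -10 + 3/2 = -17/2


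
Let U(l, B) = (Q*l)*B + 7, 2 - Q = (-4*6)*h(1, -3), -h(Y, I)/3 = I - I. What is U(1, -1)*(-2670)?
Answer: -13350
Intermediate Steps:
h(Y, I) = 0 (h(Y, I) = -3*(I - I) = -3*0 = 0)
Q = 2 (Q = 2 - (-4*6)*0 = 2 - (-24)*0 = 2 - 1*0 = 2 + 0 = 2)
U(l, B) = 7 + 2*B*l (U(l, B) = (2*l)*B + 7 = 2*B*l + 7 = 7 + 2*B*l)
U(1, -1)*(-2670) = (7 + 2*(-1)*1)*(-2670) = (7 - 2)*(-2670) = 5*(-2670) = -13350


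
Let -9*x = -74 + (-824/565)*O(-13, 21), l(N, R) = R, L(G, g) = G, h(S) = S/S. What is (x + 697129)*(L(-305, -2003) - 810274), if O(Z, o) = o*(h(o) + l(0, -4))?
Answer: -957804696946559/1695 ≈ -5.6508e+11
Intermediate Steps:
h(S) = 1
O(Z, o) = -3*o (O(Z, o) = o*(1 - 4) = o*(-3) = -3*o)
x = -10102/5085 (x = -(-74 + (-824/565)*(-3*21))/9 = -(-74 - 824*1/565*(-63))/9 = -(-74 - 824/565*(-63))/9 = -(-74 + 51912/565)/9 = -⅑*10102/565 = -10102/5085 ≈ -1.9866)
(x + 697129)*(L(-305, -2003) - 810274) = (-10102/5085 + 697129)*(-305 - 810274) = (3544890863/5085)*(-810579) = -957804696946559/1695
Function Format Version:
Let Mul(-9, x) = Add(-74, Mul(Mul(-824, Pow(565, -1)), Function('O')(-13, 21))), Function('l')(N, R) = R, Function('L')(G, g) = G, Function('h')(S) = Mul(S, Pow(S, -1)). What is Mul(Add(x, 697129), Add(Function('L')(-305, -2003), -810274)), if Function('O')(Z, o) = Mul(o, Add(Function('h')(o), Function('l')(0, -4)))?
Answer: Rational(-957804696946559, 1695) ≈ -5.6508e+11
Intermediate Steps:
Function('h')(S) = 1
Function('O')(Z, o) = Mul(-3, o) (Function('O')(Z, o) = Mul(o, Add(1, -4)) = Mul(o, -3) = Mul(-3, o))
x = Rational(-10102, 5085) (x = Mul(Rational(-1, 9), Add(-74, Mul(Mul(-824, Pow(565, -1)), Mul(-3, 21)))) = Mul(Rational(-1, 9), Add(-74, Mul(Mul(-824, Rational(1, 565)), -63))) = Mul(Rational(-1, 9), Add(-74, Mul(Rational(-824, 565), -63))) = Mul(Rational(-1, 9), Add(-74, Rational(51912, 565))) = Mul(Rational(-1, 9), Rational(10102, 565)) = Rational(-10102, 5085) ≈ -1.9866)
Mul(Add(x, 697129), Add(Function('L')(-305, -2003), -810274)) = Mul(Add(Rational(-10102, 5085), 697129), Add(-305, -810274)) = Mul(Rational(3544890863, 5085), -810579) = Rational(-957804696946559, 1695)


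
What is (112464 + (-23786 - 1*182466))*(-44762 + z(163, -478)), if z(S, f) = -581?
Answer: 4252629284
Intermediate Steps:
(112464 + (-23786 - 1*182466))*(-44762 + z(163, -478)) = (112464 + (-23786 - 1*182466))*(-44762 - 581) = (112464 + (-23786 - 182466))*(-45343) = (112464 - 206252)*(-45343) = -93788*(-45343) = 4252629284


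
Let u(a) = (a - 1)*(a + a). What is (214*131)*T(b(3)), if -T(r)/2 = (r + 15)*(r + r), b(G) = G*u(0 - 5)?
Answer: -3935973600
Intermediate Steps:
u(a) = 2*a*(-1 + a) (u(a) = (-1 + a)*(2*a) = 2*a*(-1 + a))
b(G) = 60*G (b(G) = G*(2*(0 - 5)*(-1 + (0 - 5))) = G*(2*(-5)*(-1 - 5)) = G*(2*(-5)*(-6)) = G*60 = 60*G)
T(r) = -4*r*(15 + r) (T(r) = -2*(r + 15)*(r + r) = -2*(15 + r)*2*r = -4*r*(15 + r))
(214*131)*T(b(3)) = (214*131)*(-4*60*3*(15 + 60*3)) = 28034*(-4*180*(15 + 180)) = 28034*(-4*180*195) = 28034*(-140400) = -3935973600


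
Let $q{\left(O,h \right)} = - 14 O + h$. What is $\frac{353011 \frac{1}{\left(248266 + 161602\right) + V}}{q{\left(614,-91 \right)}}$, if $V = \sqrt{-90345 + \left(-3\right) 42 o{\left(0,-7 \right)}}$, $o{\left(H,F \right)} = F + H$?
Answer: $- \frac{144687912548}{1459345347647369} + \frac{353011 i \sqrt{89463}}{1459345347647369} \approx -9.9146 \cdot 10^{-5} + 7.2352 \cdot 10^{-8} i$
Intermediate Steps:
$q{\left(O,h \right)} = h - 14 O$
$V = i \sqrt{89463}$ ($V = \sqrt{-90345 + \left(-3\right) 42 \left(-7 + 0\right)} = \sqrt{-90345 - -882} = \sqrt{-90345 + 882} = \sqrt{-89463} = i \sqrt{89463} \approx 299.1 i$)
$\frac{353011 \frac{1}{\left(248266 + 161602\right) + V}}{q{\left(614,-91 \right)}} = \frac{353011 \frac{1}{\left(248266 + 161602\right) + i \sqrt{89463}}}{-91 - 8596} = \frac{353011 \frac{1}{409868 + i \sqrt{89463}}}{-91 - 8596} = \frac{353011 \frac{1}{409868 + i \sqrt{89463}}}{-8687} = \frac{353011}{409868 + i \sqrt{89463}} \left(- \frac{1}{8687}\right) = - \frac{353011}{8687 \left(409868 + i \sqrt{89463}\right)}$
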